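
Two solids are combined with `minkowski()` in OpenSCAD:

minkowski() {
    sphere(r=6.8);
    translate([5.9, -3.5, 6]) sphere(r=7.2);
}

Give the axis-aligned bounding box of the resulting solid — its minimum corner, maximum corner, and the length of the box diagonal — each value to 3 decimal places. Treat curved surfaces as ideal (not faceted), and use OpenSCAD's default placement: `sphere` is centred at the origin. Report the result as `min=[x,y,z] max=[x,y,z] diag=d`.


min=[-8.100,-17.500,-8.000] max=[19.900,10.500,20.000] diag=48.497

A = translate([5.9, -3.5, 6]) sphere(r=7.2) → bbox [-1.3,-10.7,-1.2] .. [13.1,3.7,13.2]
B = sphere(r=6.8) → bbox [-6.8,-6.8,-6.8] .. [6.8,6.8,6.8]
lo = A.lo+B.lo = [-1.3-6.8, -10.7-6.8, -1.2-6.8] = [-8.100,-17.500,-8.000]
hi = A.hi+B.hi = [13.1+6.8, 3.7+6.8, 13.2+6.8] = [19.900,10.500,20.000]
diag = √(28²+28²+28²) = √2352 = 48.497


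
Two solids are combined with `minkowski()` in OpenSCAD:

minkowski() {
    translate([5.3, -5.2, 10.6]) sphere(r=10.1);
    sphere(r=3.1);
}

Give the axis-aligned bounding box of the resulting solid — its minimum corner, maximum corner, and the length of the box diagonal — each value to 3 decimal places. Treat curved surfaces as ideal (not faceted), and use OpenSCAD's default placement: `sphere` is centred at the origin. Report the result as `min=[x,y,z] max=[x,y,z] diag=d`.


min=[-7.900,-18.400,-2.600] max=[18.500,8.000,23.800] diag=45.726

A = translate([5.3, -5.2, 10.6]) sphere(r=10.1) → bbox [-4.8,-15.3,0.5] .. [15.4,4.9,20.7]
B = sphere(r=3.1) → bbox [-3.1,-3.1,-3.1] .. [3.1,3.1,3.1]
lo = A.lo+B.lo = [-4.8-3.1, -15.3-3.1, 0.5-3.1] = [-7.900,-18.400,-2.600]
hi = A.hi+B.hi = [15.4+3.1, 4.9+3.1, 20.7+3.1] = [18.500,8.000,23.800]
diag = √(26.4²+26.4²+26.4²) = √2090.88 = 45.726


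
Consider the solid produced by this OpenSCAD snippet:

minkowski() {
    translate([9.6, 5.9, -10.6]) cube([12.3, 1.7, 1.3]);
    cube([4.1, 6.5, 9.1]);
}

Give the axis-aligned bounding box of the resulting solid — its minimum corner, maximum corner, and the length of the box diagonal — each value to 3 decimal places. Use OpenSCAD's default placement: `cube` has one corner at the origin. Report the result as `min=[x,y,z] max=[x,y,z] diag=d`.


min=[9.600,5.900,-10.600] max=[26.000,14.100,-0.200] diag=21.080

A = translate([9.6, 5.9, -10.6]) cube([12.3, 1.7, 1.3]) → bbox [9.6,5.9,-10.6] .. [21.9,7.6,-9.3]
B = cube([4.1, 6.5, 9.1]) → bbox [0,0,0] .. [4.1,6.5,9.1]
lo = A.lo+B.lo = [9.6+0, 5.9+0, -10.6+0] = [9.600,5.900,-10.600]
hi = A.hi+B.hi = [21.9+4.1, 7.6+6.5, -9.3+9.1] = [26.000,14.100,-0.200]
diag = √(16.4²+8.2²+10.4²) = √444.36 = 21.080


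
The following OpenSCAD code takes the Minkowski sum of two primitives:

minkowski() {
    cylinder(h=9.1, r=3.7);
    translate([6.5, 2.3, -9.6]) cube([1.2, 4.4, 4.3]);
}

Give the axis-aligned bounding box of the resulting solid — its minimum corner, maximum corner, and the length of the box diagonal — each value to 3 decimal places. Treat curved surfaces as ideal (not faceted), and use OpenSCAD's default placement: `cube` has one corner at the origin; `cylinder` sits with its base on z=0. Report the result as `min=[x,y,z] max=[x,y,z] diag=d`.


min=[2.800,-1.400,-9.600] max=[11.400,10.400,3.800] diag=19.818

A = translate([6.5, 2.3, -9.6]) cube([1.2, 4.4, 4.3]) → bbox [6.5,2.3,-9.6] .. [7.7,6.7,-5.3]
B = cylinder(h=9.1, r=3.7) → bbox [-3.7,-3.7,0] .. [3.7,3.7,9.1]
lo = A.lo+B.lo = [6.5-3.7, 2.3-3.7, -9.6+0] = [2.800,-1.400,-9.600]
hi = A.hi+B.hi = [7.7+3.7, 6.7+3.7, -5.3+9.1] = [11.400,10.400,3.800]
diag = √(8.6²+11.8²+13.4²) = √392.76 = 19.818


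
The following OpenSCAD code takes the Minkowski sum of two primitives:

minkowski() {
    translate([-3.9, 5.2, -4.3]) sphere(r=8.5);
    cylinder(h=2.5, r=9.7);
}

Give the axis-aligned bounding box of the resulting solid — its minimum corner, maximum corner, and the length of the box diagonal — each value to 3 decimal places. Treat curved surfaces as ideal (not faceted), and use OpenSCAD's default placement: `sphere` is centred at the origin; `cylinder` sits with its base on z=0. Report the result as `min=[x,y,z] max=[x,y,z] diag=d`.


A = translate([-3.9, 5.2, -4.3]) sphere(r=8.5) → bbox [-12.4,-3.3,-12.8] .. [4.6,13.7,4.2]
B = cylinder(h=2.5, r=9.7) → bbox [-9.7,-9.7,0] .. [9.7,9.7,2.5]
lo = A.lo+B.lo = [-12.4-9.7, -3.3-9.7, -12.8+0] = [-22.100,-13.000,-12.800]
hi = A.hi+B.hi = [4.6+9.7, 13.7+9.7, 4.2+2.5] = [14.300,23.400,6.700]
diag = √(36.4²+36.4²+19.5²) = √3030.17 = 55.047

min=[-22.100,-13.000,-12.800] max=[14.300,23.400,6.700] diag=55.047


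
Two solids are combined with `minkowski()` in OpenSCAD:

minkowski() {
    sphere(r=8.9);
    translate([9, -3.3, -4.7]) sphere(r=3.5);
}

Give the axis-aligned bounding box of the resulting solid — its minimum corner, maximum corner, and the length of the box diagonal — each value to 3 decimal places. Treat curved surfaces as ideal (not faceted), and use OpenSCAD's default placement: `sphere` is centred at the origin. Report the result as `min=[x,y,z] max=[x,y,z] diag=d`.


A = translate([9, -3.3, -4.7]) sphere(r=3.5) → bbox [5.5,-6.8,-8.2] .. [12.5,0.2,-1.2]
B = sphere(r=8.9) → bbox [-8.9,-8.9,-8.9] .. [8.9,8.9,8.9]
lo = A.lo+B.lo = [5.5-8.9, -6.8-8.9, -8.2-8.9] = [-3.400,-15.700,-17.100]
hi = A.hi+B.hi = [12.5+8.9, 0.2+8.9, -1.2+8.9] = [21.400,9.100,7.700]
diag = √(24.8²+24.8²+24.8²) = √1845.12 = 42.955

min=[-3.400,-15.700,-17.100] max=[21.400,9.100,7.700] diag=42.955


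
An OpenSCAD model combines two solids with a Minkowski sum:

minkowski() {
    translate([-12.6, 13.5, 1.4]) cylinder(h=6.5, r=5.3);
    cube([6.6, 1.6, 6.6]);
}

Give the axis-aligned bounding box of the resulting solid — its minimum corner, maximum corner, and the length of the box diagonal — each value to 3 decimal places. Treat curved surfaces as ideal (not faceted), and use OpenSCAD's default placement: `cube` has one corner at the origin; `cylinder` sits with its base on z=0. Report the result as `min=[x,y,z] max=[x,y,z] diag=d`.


min=[-17.900,8.200,1.400] max=[-0.700,20.400,14.500] diag=24.825

A = translate([-12.6, 13.5, 1.4]) cylinder(h=6.5, r=5.3) → bbox [-17.9,8.2,1.4] .. [-7.3,18.8,7.9]
B = cube([6.6, 1.6, 6.6]) → bbox [0,0,0] .. [6.6,1.6,6.6]
lo = A.lo+B.lo = [-17.9+0, 8.2+0, 1.4+0] = [-17.900,8.200,1.400]
hi = A.hi+B.hi = [-7.3+6.6, 18.8+1.6, 7.9+6.6] = [-0.700,20.400,14.500]
diag = √(17.2²+12.2²+13.1²) = √616.29 = 24.825


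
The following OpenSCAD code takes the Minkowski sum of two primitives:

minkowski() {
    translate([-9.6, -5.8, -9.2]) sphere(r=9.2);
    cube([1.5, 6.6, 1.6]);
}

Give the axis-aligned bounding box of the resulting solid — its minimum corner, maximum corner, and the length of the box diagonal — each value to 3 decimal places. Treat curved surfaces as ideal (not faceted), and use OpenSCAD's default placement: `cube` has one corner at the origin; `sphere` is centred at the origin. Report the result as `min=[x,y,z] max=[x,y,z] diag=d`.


min=[-18.800,-15.000,-18.400] max=[1.100,10.000,1.600] diag=37.696

A = translate([-9.6, -5.8, -9.2]) sphere(r=9.2) → bbox [-18.8,-15,-18.4] .. [-0.4,3.4,0]
B = cube([1.5, 6.6, 1.6]) → bbox [0,0,0] .. [1.5,6.6,1.6]
lo = A.lo+B.lo = [-18.8+0, -15+0, -18.4+0] = [-18.800,-15.000,-18.400]
hi = A.hi+B.hi = [-0.4+1.5, 3.4+6.6, 0+1.6] = [1.100,10.000,1.600]
diag = √(19.9²+25²+20²) = √1421.01 = 37.696


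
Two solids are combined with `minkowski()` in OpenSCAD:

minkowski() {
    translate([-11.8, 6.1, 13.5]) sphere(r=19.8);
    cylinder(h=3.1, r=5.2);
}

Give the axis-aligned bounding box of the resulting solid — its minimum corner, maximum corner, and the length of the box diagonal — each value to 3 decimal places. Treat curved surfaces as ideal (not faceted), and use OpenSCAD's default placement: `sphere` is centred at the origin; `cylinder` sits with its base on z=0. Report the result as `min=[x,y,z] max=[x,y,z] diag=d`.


min=[-36.800,-18.900,-6.300] max=[13.200,31.100,36.400] diag=82.603

A = translate([-11.8, 6.1, 13.5]) sphere(r=19.8) → bbox [-31.6,-13.7,-6.3] .. [8,25.9,33.3]
B = cylinder(h=3.1, r=5.2) → bbox [-5.2,-5.2,0] .. [5.2,5.2,3.1]
lo = A.lo+B.lo = [-31.6-5.2, -13.7-5.2, -6.3+0] = [-36.800,-18.900,-6.300]
hi = A.hi+B.hi = [8+5.2, 25.9+5.2, 33.3+3.1] = [13.200,31.100,36.400]
diag = √(50²+50²+42.7²) = √6823.29 = 82.603


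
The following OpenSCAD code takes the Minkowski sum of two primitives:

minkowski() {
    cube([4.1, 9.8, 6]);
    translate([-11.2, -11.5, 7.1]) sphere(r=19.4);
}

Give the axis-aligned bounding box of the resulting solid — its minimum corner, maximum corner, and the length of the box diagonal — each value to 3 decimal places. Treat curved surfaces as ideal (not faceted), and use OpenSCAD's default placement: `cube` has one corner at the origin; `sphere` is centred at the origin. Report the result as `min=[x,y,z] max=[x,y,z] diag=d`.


A = translate([-11.2, -11.5, 7.1]) sphere(r=19.4) → bbox [-30.6,-30.9,-12.3] .. [8.2,7.9,26.5]
B = cube([4.1, 9.8, 6]) → bbox [0,0,0] .. [4.1,9.8,6]
lo = A.lo+B.lo = [-30.6+0, -30.9+0, -12.3+0] = [-30.600,-30.900,-12.300]
hi = A.hi+B.hi = [8.2+4.1, 7.9+9.8, 26.5+6] = [12.300,17.700,32.500]
diag = √(42.9²+48.6²+44.8²) = √6209.41 = 78.800

min=[-30.600,-30.900,-12.300] max=[12.300,17.700,32.500] diag=78.800


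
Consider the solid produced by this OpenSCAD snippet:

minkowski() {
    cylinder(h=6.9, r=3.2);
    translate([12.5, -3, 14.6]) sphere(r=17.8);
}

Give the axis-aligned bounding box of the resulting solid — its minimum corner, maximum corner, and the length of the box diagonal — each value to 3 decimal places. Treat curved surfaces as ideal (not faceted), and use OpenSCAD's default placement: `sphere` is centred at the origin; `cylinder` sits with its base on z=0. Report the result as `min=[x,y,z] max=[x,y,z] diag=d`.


min=[-8.500,-24.000,-3.200] max=[33.500,18.000,39.300] diag=73.036

A = translate([12.5, -3, 14.6]) sphere(r=17.8) → bbox [-5.3,-20.8,-3.2] .. [30.3,14.8,32.4]
B = cylinder(h=6.9, r=3.2) → bbox [-3.2,-3.2,0] .. [3.2,3.2,6.9]
lo = A.lo+B.lo = [-5.3-3.2, -20.8-3.2, -3.2+0] = [-8.500,-24.000,-3.200]
hi = A.hi+B.hi = [30.3+3.2, 14.8+3.2, 32.4+6.9] = [33.500,18.000,39.300]
diag = √(42²+42²+42.5²) = √5334.25 = 73.036


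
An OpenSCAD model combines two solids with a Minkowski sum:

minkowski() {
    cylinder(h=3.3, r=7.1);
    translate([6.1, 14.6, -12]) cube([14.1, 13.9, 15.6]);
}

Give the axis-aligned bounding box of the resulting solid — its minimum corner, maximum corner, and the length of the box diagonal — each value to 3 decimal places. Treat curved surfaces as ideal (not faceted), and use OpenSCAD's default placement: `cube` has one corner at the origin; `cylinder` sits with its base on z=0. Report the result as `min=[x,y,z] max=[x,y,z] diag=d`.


min=[-1.000,7.500,-12.000] max=[27.300,35.600,6.900] diag=44.133

A = translate([6.1, 14.6, -12]) cube([14.1, 13.9, 15.6]) → bbox [6.1,14.6,-12] .. [20.2,28.5,3.6]
B = cylinder(h=3.3, r=7.1) → bbox [-7.1,-7.1,0] .. [7.1,7.1,3.3]
lo = A.lo+B.lo = [6.1-7.1, 14.6-7.1, -12+0] = [-1.000,7.500,-12.000]
hi = A.hi+B.hi = [20.2+7.1, 28.5+7.1, 3.6+3.3] = [27.300,35.600,6.900]
diag = √(28.3²+28.1²+18.9²) = √1947.71 = 44.133


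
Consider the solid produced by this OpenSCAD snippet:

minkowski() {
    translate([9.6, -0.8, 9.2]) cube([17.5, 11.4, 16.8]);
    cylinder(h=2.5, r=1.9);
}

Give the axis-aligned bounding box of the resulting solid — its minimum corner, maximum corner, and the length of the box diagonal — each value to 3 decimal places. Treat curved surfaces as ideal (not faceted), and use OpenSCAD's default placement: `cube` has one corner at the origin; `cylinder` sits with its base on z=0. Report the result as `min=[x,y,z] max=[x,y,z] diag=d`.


A = translate([9.6, -0.8, 9.2]) cube([17.5, 11.4, 16.8]) → bbox [9.6,-0.8,9.2] .. [27.1,10.6,26]
B = cylinder(h=2.5, r=1.9) → bbox [-1.9,-1.9,0] .. [1.9,1.9,2.5]
lo = A.lo+B.lo = [9.6-1.9, -0.8-1.9, 9.2+0] = [7.700,-2.700,9.200]
hi = A.hi+B.hi = [27.1+1.9, 10.6+1.9, 26+2.5] = [29.000,12.500,28.500]
diag = √(21.3²+15.2²+19.3²) = √1057.22 = 32.515

min=[7.700,-2.700,9.200] max=[29.000,12.500,28.500] diag=32.515


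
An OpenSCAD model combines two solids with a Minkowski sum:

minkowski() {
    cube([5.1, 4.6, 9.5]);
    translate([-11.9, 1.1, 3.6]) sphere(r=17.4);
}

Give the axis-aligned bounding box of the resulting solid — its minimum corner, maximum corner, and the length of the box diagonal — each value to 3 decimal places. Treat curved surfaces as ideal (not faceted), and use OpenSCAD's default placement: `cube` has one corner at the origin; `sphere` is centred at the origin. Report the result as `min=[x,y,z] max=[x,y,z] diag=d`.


min=[-29.300,-16.300,-13.800] max=[10.600,23.100,30.500] diag=71.462

A = translate([-11.9, 1.1, 3.6]) sphere(r=17.4) → bbox [-29.3,-16.3,-13.8] .. [5.5,18.5,21]
B = cube([5.1, 4.6, 9.5]) → bbox [0,0,0] .. [5.1,4.6,9.5]
lo = A.lo+B.lo = [-29.3+0, -16.3+0, -13.8+0] = [-29.300,-16.300,-13.800]
hi = A.hi+B.hi = [5.5+5.1, 18.5+4.6, 21+9.5] = [10.600,23.100,30.500]
diag = √(39.9²+39.4²+44.3²) = √5106.86 = 71.462


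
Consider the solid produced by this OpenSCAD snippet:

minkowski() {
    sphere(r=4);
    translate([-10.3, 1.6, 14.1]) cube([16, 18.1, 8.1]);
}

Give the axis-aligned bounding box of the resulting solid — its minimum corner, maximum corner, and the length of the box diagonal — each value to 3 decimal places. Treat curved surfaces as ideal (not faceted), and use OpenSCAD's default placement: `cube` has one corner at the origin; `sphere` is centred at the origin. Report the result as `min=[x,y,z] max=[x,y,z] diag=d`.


min=[-14.300,-2.400,10.100] max=[9.700,23.700,26.200] diag=38.941

A = translate([-10.3, 1.6, 14.1]) cube([16, 18.1, 8.1]) → bbox [-10.3,1.6,14.1] .. [5.7,19.7,22.2]
B = sphere(r=4) → bbox [-4,-4,-4] .. [4,4,4]
lo = A.lo+B.lo = [-10.3-4, 1.6-4, 14.1-4] = [-14.300,-2.400,10.100]
hi = A.hi+B.hi = [5.7+4, 19.7+4, 22.2+4] = [9.700,23.700,26.200]
diag = √(24²+26.1²+16.1²) = √1516.42 = 38.941


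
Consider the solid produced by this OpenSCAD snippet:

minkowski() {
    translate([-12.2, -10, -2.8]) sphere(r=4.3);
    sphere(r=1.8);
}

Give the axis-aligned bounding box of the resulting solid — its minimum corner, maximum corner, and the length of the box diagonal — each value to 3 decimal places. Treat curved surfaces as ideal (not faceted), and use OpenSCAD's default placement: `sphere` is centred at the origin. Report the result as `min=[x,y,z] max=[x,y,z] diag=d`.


min=[-18.300,-16.100,-8.900] max=[-6.100,-3.900,3.300] diag=21.131

A = translate([-12.2, -10, -2.8]) sphere(r=4.3) → bbox [-16.5,-14.3,-7.1] .. [-7.9,-5.7,1.5]
B = sphere(r=1.8) → bbox [-1.8,-1.8,-1.8] .. [1.8,1.8,1.8]
lo = A.lo+B.lo = [-16.5-1.8, -14.3-1.8, -7.1-1.8] = [-18.300,-16.100,-8.900]
hi = A.hi+B.hi = [-7.9+1.8, -5.7+1.8, 1.5+1.8] = [-6.100,-3.900,3.300]
diag = √(12.2²+12.2²+12.2²) = √446.52 = 21.131


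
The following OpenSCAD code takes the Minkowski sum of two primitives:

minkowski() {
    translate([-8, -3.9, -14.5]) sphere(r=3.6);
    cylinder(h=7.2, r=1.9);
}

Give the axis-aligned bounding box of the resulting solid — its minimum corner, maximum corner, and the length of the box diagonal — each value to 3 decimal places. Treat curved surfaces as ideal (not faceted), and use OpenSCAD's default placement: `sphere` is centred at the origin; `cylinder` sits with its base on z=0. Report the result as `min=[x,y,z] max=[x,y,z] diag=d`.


A = translate([-8, -3.9, -14.5]) sphere(r=3.6) → bbox [-11.6,-7.5,-18.1] .. [-4.4,-0.3,-10.9]
B = cylinder(h=7.2, r=1.9) → bbox [-1.9,-1.9,0] .. [1.9,1.9,7.2]
lo = A.lo+B.lo = [-11.6-1.9, -7.5-1.9, -18.1+0] = [-13.500,-9.400,-18.100]
hi = A.hi+B.hi = [-4.4+1.9, -0.3+1.9, -10.9+7.2] = [-2.500,1.600,-3.700]
diag = √(11²+11²+14.4²) = √449.36 = 21.198

min=[-13.500,-9.400,-18.100] max=[-2.500,1.600,-3.700] diag=21.198


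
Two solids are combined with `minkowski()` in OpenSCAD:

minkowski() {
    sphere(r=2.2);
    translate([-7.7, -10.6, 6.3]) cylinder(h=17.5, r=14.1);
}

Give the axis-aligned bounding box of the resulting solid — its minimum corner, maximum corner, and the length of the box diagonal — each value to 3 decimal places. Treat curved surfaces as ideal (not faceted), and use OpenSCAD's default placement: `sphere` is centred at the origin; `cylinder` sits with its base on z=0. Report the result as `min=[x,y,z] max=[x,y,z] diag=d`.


A = translate([-7.7, -10.6, 6.3]) cylinder(h=17.5, r=14.1) → bbox [-21.8,-24.7,6.3] .. [6.4,3.5,23.8]
B = sphere(r=2.2) → bbox [-2.2,-2.2,-2.2] .. [2.2,2.2,2.2]
lo = A.lo+B.lo = [-21.8-2.2, -24.7-2.2, 6.3-2.2] = [-24.000,-26.900,4.100]
hi = A.hi+B.hi = [6.4+2.2, 3.5+2.2, 23.8+2.2] = [8.600,5.700,26.000]
diag = √(32.6²+32.6²+21.9²) = √2605.13 = 51.040

min=[-24.000,-26.900,4.100] max=[8.600,5.700,26.000] diag=51.040


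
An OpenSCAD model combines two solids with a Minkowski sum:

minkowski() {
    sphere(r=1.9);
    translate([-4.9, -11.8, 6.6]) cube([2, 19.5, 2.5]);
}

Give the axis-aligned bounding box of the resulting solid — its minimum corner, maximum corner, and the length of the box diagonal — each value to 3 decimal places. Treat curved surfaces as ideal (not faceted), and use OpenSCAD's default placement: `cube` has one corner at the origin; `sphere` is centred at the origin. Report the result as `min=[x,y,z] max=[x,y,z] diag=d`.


min=[-6.800,-13.700,4.700] max=[-1.000,9.600,11.000] diag=24.824

A = translate([-4.9, -11.8, 6.6]) cube([2, 19.5, 2.5]) → bbox [-4.9,-11.8,6.6] .. [-2.9,7.7,9.1]
B = sphere(r=1.9) → bbox [-1.9,-1.9,-1.9] .. [1.9,1.9,1.9]
lo = A.lo+B.lo = [-4.9-1.9, -11.8-1.9, 6.6-1.9] = [-6.800,-13.700,4.700]
hi = A.hi+B.hi = [-2.9+1.9, 7.7+1.9, 9.1+1.9] = [-1.000,9.600,11.000]
diag = √(5.8²+23.3²+6.3²) = √616.22 = 24.824


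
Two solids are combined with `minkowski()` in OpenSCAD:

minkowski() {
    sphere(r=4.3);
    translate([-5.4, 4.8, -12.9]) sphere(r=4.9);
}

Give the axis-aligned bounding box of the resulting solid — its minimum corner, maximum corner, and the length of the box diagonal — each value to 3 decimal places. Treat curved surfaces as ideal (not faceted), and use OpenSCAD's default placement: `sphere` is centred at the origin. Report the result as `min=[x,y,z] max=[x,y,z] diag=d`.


min=[-14.600,-4.400,-22.100] max=[3.800,14.000,-3.700] diag=31.870

A = translate([-5.4, 4.8, -12.9]) sphere(r=4.9) → bbox [-10.3,-0.1,-17.8] .. [-0.5,9.7,-8]
B = sphere(r=4.3) → bbox [-4.3,-4.3,-4.3] .. [4.3,4.3,4.3]
lo = A.lo+B.lo = [-10.3-4.3, -0.1-4.3, -17.8-4.3] = [-14.600,-4.400,-22.100]
hi = A.hi+B.hi = [-0.5+4.3, 9.7+4.3, -8+4.3] = [3.800,14.000,-3.700]
diag = √(18.4²+18.4²+18.4²) = √1015.68 = 31.870


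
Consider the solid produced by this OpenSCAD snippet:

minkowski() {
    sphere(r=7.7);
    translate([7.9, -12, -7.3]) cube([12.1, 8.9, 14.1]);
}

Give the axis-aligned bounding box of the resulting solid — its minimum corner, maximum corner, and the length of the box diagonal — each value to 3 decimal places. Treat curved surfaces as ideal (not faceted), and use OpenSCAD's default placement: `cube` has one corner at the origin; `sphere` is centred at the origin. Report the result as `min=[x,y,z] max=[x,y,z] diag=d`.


min=[0.200,-19.700,-15.000] max=[27.700,4.600,14.500] diag=47.085

A = translate([7.9, -12, -7.3]) cube([12.1, 8.9, 14.1]) → bbox [7.9,-12,-7.3] .. [20,-3.1,6.8]
B = sphere(r=7.7) → bbox [-7.7,-7.7,-7.7] .. [7.7,7.7,7.7]
lo = A.lo+B.lo = [7.9-7.7, -12-7.7, -7.3-7.7] = [0.200,-19.700,-15.000]
hi = A.hi+B.hi = [20+7.7, -3.1+7.7, 6.8+7.7] = [27.700,4.600,14.500]
diag = √(27.5²+24.3²+29.5²) = √2216.99 = 47.085


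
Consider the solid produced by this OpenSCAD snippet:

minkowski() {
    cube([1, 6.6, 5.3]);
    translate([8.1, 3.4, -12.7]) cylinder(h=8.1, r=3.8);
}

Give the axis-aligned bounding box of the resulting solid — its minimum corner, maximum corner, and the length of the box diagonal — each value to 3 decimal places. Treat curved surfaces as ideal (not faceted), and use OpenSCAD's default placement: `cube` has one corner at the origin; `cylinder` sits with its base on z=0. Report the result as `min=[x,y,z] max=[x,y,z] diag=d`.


min=[4.300,-0.400,-12.700] max=[12.900,13.800,0.700] diag=21.334

A = translate([8.1, 3.4, -12.7]) cylinder(h=8.1, r=3.8) → bbox [4.3,-0.4,-12.7] .. [11.9,7.2,-4.6]
B = cube([1, 6.6, 5.3]) → bbox [0,0,0] .. [1,6.6,5.3]
lo = A.lo+B.lo = [4.3+0, -0.4+0, -12.7+0] = [4.300,-0.400,-12.700]
hi = A.hi+B.hi = [11.9+1, 7.2+6.6, -4.6+5.3] = [12.900,13.800,0.700]
diag = √(8.6²+14.2²+13.4²) = √455.16 = 21.334


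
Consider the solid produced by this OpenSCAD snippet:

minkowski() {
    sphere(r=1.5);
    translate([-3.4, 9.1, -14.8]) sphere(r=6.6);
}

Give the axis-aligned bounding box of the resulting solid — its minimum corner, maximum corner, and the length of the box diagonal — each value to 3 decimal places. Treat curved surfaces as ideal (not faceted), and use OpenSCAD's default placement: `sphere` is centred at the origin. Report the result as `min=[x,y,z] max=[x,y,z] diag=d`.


min=[-11.500,1.000,-22.900] max=[4.700,17.200,-6.700] diag=28.059

A = translate([-3.4, 9.1, -14.8]) sphere(r=6.6) → bbox [-10,2.5,-21.4] .. [3.2,15.7,-8.2]
B = sphere(r=1.5) → bbox [-1.5,-1.5,-1.5] .. [1.5,1.5,1.5]
lo = A.lo+B.lo = [-10-1.5, 2.5-1.5, -21.4-1.5] = [-11.500,1.000,-22.900]
hi = A.hi+B.hi = [3.2+1.5, 15.7+1.5, -8.2+1.5] = [4.700,17.200,-6.700]
diag = √(16.2²+16.2²+16.2²) = √787.32 = 28.059


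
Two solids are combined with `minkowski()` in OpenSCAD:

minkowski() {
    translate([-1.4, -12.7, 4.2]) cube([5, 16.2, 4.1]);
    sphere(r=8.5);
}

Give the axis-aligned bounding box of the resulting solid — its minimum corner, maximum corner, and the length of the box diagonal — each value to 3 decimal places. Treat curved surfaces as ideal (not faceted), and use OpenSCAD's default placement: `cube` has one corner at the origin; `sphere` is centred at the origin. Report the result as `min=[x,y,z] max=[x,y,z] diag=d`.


min=[-9.900,-21.200,-4.300] max=[12.100,12.000,16.800] diag=45.072

A = translate([-1.4, -12.7, 4.2]) cube([5, 16.2, 4.1]) → bbox [-1.4,-12.7,4.2] .. [3.6,3.5,8.3]
B = sphere(r=8.5) → bbox [-8.5,-8.5,-8.5] .. [8.5,8.5,8.5]
lo = A.lo+B.lo = [-1.4-8.5, -12.7-8.5, 4.2-8.5] = [-9.900,-21.200,-4.300]
hi = A.hi+B.hi = [3.6+8.5, 3.5+8.5, 8.3+8.5] = [12.100,12.000,16.800]
diag = √(22²+33.2²+21.1²) = √2031.45 = 45.072


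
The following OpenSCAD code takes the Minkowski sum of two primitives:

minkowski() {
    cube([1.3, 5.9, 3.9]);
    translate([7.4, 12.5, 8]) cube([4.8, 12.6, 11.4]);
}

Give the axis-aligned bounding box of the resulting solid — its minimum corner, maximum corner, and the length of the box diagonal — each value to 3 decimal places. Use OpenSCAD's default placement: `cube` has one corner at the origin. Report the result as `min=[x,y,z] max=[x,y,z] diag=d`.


A = translate([7.4, 12.5, 8]) cube([4.8, 12.6, 11.4]) → bbox [7.4,12.5,8] .. [12.2,25.1,19.4]
B = cube([1.3, 5.9, 3.9]) → bbox [0,0,0] .. [1.3,5.9,3.9]
lo = A.lo+B.lo = [7.4+0, 12.5+0, 8+0] = [7.400,12.500,8.000]
hi = A.hi+B.hi = [12.2+1.3, 25.1+5.9, 19.4+3.9] = [13.500,31.000,23.300]
diag = √(6.1²+18.5²+15.3²) = √613.55 = 24.770

min=[7.400,12.500,8.000] max=[13.500,31.000,23.300] diag=24.770


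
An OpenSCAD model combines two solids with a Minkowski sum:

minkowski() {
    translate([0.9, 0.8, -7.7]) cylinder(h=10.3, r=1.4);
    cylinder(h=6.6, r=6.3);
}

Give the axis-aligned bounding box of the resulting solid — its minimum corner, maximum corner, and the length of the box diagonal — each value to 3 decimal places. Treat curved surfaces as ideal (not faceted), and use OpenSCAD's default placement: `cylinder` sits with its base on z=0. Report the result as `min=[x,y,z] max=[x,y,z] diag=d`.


A = translate([0.9, 0.8, -7.7]) cylinder(h=10.3, r=1.4) → bbox [-0.5,-0.6,-7.7] .. [2.3,2.2,2.6]
B = cylinder(h=6.6, r=6.3) → bbox [-6.3,-6.3,0] .. [6.3,6.3,6.6]
lo = A.lo+B.lo = [-0.5-6.3, -0.6-6.3, -7.7+0] = [-6.800,-6.900,-7.700]
hi = A.hi+B.hi = [2.3+6.3, 2.2+6.3, 2.6+6.6] = [8.600,8.500,9.200]
diag = √(15.4²+15.4²+16.9²) = √759.93 = 27.567

min=[-6.800,-6.900,-7.700] max=[8.600,8.500,9.200] diag=27.567


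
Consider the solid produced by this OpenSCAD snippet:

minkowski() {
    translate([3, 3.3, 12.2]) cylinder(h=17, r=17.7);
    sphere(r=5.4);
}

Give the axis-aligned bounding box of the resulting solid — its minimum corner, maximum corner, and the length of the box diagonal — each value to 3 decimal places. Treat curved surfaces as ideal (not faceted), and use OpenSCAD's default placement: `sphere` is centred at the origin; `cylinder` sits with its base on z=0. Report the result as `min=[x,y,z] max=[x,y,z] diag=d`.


A = translate([3, 3.3, 12.2]) cylinder(h=17, r=17.7) → bbox [-14.7,-14.4,12.2] .. [20.7,21,29.2]
B = sphere(r=5.4) → bbox [-5.4,-5.4,-5.4] .. [5.4,5.4,5.4]
lo = A.lo+B.lo = [-14.7-5.4, -14.4-5.4, 12.2-5.4] = [-20.100,-19.800,6.800]
hi = A.hi+B.hi = [20.7+5.4, 21+5.4, 29.2+5.4] = [26.100,26.400,34.600]
diag = √(46.2²+46.2²+27.8²) = √5041.72 = 71.005

min=[-20.100,-19.800,6.800] max=[26.100,26.400,34.600] diag=71.005


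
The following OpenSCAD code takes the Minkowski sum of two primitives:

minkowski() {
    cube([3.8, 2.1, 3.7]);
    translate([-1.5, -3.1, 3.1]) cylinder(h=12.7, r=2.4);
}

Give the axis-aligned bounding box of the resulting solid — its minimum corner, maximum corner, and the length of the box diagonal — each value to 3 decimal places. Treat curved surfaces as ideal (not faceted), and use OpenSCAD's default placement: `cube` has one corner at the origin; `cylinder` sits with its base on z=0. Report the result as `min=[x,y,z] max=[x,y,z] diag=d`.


min=[-3.900,-5.500,3.100] max=[4.700,1.400,19.500] diag=19.762

A = translate([-1.5, -3.1, 3.1]) cylinder(h=12.7, r=2.4) → bbox [-3.9,-5.5,3.1] .. [0.9,-0.7,15.8]
B = cube([3.8, 2.1, 3.7]) → bbox [0,0,0] .. [3.8,2.1,3.7]
lo = A.lo+B.lo = [-3.9+0, -5.5+0, 3.1+0] = [-3.900,-5.500,3.100]
hi = A.hi+B.hi = [0.9+3.8, -0.7+2.1, 15.8+3.7] = [4.700,1.400,19.500]
diag = √(8.6²+6.9²+16.4²) = √390.53 = 19.762


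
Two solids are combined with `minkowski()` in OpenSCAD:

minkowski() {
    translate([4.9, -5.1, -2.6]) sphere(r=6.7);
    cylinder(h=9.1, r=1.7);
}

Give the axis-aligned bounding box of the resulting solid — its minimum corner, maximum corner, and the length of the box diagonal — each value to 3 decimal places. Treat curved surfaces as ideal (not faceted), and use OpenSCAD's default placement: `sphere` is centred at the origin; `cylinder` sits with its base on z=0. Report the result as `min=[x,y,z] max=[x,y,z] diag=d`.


min=[-3.500,-13.500,-9.300] max=[13.300,3.300,13.200] diag=32.722

A = translate([4.9, -5.1, -2.6]) sphere(r=6.7) → bbox [-1.8,-11.8,-9.3] .. [11.6,1.6,4.1]
B = cylinder(h=9.1, r=1.7) → bbox [-1.7,-1.7,0] .. [1.7,1.7,9.1]
lo = A.lo+B.lo = [-1.8-1.7, -11.8-1.7, -9.3+0] = [-3.500,-13.500,-9.300]
hi = A.hi+B.hi = [11.6+1.7, 1.6+1.7, 4.1+9.1] = [13.300,3.300,13.200]
diag = √(16.8²+16.8²+22.5²) = √1070.73 = 32.722


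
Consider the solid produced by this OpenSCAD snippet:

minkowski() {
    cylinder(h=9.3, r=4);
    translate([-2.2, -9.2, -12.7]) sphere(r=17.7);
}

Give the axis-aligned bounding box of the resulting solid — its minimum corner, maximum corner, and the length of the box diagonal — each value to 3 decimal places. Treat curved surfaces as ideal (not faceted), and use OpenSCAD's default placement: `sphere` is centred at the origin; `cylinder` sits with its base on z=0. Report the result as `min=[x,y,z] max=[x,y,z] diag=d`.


A = translate([-2.2, -9.2, -12.7]) sphere(r=17.7) → bbox [-19.9,-26.9,-30.4] .. [15.5,8.5,5]
B = cylinder(h=9.3, r=4) → bbox [-4,-4,0] .. [4,4,9.3]
lo = A.lo+B.lo = [-19.9-4, -26.9-4, -30.4+0] = [-23.900,-30.900,-30.400]
hi = A.hi+B.hi = [15.5+4, 8.5+4, 5+9.3] = [19.500,12.500,14.300]
diag = √(43.4²+43.4²+44.7²) = √5765.21 = 75.929

min=[-23.900,-30.900,-30.400] max=[19.500,12.500,14.300] diag=75.929


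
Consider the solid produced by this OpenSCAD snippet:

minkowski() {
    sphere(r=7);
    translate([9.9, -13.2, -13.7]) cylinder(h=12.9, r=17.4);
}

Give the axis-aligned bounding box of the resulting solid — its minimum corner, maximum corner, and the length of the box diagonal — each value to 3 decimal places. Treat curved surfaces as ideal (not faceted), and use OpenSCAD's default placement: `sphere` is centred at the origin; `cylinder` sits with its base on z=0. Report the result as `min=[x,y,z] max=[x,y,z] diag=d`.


min=[-14.500,-37.600,-20.700] max=[34.300,11.200,6.200] diag=74.071

A = translate([9.9, -13.2, -13.7]) cylinder(h=12.9, r=17.4) → bbox [-7.5,-30.6,-13.7] .. [27.3,4.2,-0.8]
B = sphere(r=7) → bbox [-7,-7,-7] .. [7,7,7]
lo = A.lo+B.lo = [-7.5-7, -30.6-7, -13.7-7] = [-14.500,-37.600,-20.700]
hi = A.hi+B.hi = [27.3+7, 4.2+7, -0.8+7] = [34.300,11.200,6.200]
diag = √(48.8²+48.8²+26.9²) = √5486.49 = 74.071


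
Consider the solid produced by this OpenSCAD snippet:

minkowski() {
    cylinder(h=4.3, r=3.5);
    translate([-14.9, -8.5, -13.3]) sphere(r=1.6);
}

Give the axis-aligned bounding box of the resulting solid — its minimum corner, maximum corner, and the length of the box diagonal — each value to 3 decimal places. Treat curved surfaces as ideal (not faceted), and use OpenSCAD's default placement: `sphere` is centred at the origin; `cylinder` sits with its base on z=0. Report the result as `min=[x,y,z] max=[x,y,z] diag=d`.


min=[-20.000,-13.600,-14.900] max=[-9.800,-3.400,-7.400] diag=16.258

A = translate([-14.9, -8.5, -13.3]) sphere(r=1.6) → bbox [-16.5,-10.1,-14.9] .. [-13.3,-6.9,-11.7]
B = cylinder(h=4.3, r=3.5) → bbox [-3.5,-3.5,0] .. [3.5,3.5,4.3]
lo = A.lo+B.lo = [-16.5-3.5, -10.1-3.5, -14.9+0] = [-20.000,-13.600,-14.900]
hi = A.hi+B.hi = [-13.3+3.5, -6.9+3.5, -11.7+4.3] = [-9.800,-3.400,-7.400]
diag = √(10.2²+10.2²+7.5²) = √264.33 = 16.258


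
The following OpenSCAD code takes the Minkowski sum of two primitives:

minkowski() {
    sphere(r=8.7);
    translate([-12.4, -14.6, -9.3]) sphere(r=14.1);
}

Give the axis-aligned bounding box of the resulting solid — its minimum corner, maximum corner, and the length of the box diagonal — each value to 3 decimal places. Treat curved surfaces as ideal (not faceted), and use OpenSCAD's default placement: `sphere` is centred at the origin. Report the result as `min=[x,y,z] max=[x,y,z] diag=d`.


min=[-35.200,-37.400,-32.100] max=[10.400,8.200,13.500] diag=78.982

A = translate([-12.4, -14.6, -9.3]) sphere(r=14.1) → bbox [-26.5,-28.7,-23.4] .. [1.7,-0.5,4.8]
B = sphere(r=8.7) → bbox [-8.7,-8.7,-8.7] .. [8.7,8.7,8.7]
lo = A.lo+B.lo = [-26.5-8.7, -28.7-8.7, -23.4-8.7] = [-35.200,-37.400,-32.100]
hi = A.hi+B.hi = [1.7+8.7, -0.5+8.7, 4.8+8.7] = [10.400,8.200,13.500]
diag = √(45.6²+45.6²+45.6²) = √6238.08 = 78.982


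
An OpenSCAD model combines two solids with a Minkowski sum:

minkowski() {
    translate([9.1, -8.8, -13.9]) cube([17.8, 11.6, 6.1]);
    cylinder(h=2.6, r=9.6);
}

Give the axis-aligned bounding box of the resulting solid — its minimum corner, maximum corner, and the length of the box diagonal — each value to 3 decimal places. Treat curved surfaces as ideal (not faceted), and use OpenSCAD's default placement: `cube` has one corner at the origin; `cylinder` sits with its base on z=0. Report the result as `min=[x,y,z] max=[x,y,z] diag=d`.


A = translate([9.1, -8.8, -13.9]) cube([17.8, 11.6, 6.1]) → bbox [9.1,-8.8,-13.9] .. [26.9,2.8,-7.8]
B = cylinder(h=2.6, r=9.6) → bbox [-9.6,-9.6,0] .. [9.6,9.6,2.6]
lo = A.lo+B.lo = [9.1-9.6, -8.8-9.6, -13.9+0] = [-0.500,-18.400,-13.900]
hi = A.hi+B.hi = [26.9+9.6, 2.8+9.6, -7.8+2.6] = [36.500,12.400,-5.200]
diag = √(37²+30.8²+8.7²) = √2393.33 = 48.922

min=[-0.500,-18.400,-13.900] max=[36.500,12.400,-5.200] diag=48.922


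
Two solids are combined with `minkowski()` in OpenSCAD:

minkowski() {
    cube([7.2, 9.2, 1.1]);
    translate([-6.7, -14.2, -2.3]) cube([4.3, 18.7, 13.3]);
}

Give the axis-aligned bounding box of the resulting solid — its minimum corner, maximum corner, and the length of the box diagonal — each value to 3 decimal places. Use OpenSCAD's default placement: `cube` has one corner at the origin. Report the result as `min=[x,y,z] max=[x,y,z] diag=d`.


A = translate([-6.7, -14.2, -2.3]) cube([4.3, 18.7, 13.3]) → bbox [-6.7,-14.2,-2.3] .. [-2.4,4.5,11]
B = cube([7.2, 9.2, 1.1]) → bbox [0,0,0] .. [7.2,9.2,1.1]
lo = A.lo+B.lo = [-6.7+0, -14.2+0, -2.3+0] = [-6.700,-14.200,-2.300]
hi = A.hi+B.hi = [-2.4+7.2, 4.5+9.2, 11+1.1] = [4.800,13.700,12.100]
diag = √(11.5²+27.9²+14.4²) = √1118.02 = 33.437

min=[-6.700,-14.200,-2.300] max=[4.800,13.700,12.100] diag=33.437


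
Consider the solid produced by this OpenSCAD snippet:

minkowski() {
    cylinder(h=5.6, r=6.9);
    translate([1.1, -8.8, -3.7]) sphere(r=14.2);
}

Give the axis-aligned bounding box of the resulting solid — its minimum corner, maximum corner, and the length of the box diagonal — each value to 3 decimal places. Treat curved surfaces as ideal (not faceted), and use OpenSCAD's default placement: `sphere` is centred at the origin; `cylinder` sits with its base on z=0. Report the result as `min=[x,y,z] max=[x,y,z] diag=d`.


min=[-20.000,-29.900,-17.900] max=[22.200,12.300,16.100] diag=68.685

A = translate([1.1, -8.8, -3.7]) sphere(r=14.2) → bbox [-13.1,-23,-17.9] .. [15.3,5.4,10.5]
B = cylinder(h=5.6, r=6.9) → bbox [-6.9,-6.9,0] .. [6.9,6.9,5.6]
lo = A.lo+B.lo = [-13.1-6.9, -23-6.9, -17.9+0] = [-20.000,-29.900,-17.900]
hi = A.hi+B.hi = [15.3+6.9, 5.4+6.9, 10.5+5.6] = [22.200,12.300,16.100]
diag = √(42.2²+42.2²+34²) = √4717.68 = 68.685


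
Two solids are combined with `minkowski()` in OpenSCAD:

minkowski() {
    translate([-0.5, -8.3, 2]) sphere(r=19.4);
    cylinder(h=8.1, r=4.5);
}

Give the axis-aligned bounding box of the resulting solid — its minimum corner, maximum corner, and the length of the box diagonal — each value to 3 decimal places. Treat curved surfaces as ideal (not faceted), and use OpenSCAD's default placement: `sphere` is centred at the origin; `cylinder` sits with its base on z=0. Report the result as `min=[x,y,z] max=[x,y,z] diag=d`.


A = translate([-0.5, -8.3, 2]) sphere(r=19.4) → bbox [-19.9,-27.7,-17.4] .. [18.9,11.1,21.4]
B = cylinder(h=8.1, r=4.5) → bbox [-4.5,-4.5,0] .. [4.5,4.5,8.1]
lo = A.lo+B.lo = [-19.9-4.5, -27.7-4.5, -17.4+0] = [-24.400,-32.200,-17.400]
hi = A.hi+B.hi = [18.9+4.5, 11.1+4.5, 21.4+8.1] = [23.400,15.600,29.500]
diag = √(47.8²+47.8²+46.9²) = √6769.29 = 82.276

min=[-24.400,-32.200,-17.400] max=[23.400,15.600,29.500] diag=82.276


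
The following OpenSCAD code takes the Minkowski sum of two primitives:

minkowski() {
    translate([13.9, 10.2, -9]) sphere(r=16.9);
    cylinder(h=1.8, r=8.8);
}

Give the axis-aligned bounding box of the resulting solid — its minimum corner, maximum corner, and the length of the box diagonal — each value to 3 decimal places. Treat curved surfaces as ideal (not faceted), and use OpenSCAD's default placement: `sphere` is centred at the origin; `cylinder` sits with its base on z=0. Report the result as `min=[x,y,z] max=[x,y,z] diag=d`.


A = translate([13.9, 10.2, -9]) sphere(r=16.9) → bbox [-3,-6.7,-25.9] .. [30.8,27.1,7.9]
B = cylinder(h=1.8, r=8.8) → bbox [-8.8,-8.8,0] .. [8.8,8.8,1.8]
lo = A.lo+B.lo = [-3-8.8, -6.7-8.8, -25.9+0] = [-11.800,-15.500,-25.900]
hi = A.hi+B.hi = [30.8+8.8, 27.1+8.8, 7.9+1.8] = [39.600,35.900,9.700]
diag = √(51.4²+51.4²+35.6²) = √6551.28 = 80.940

min=[-11.800,-15.500,-25.900] max=[39.600,35.900,9.700] diag=80.940


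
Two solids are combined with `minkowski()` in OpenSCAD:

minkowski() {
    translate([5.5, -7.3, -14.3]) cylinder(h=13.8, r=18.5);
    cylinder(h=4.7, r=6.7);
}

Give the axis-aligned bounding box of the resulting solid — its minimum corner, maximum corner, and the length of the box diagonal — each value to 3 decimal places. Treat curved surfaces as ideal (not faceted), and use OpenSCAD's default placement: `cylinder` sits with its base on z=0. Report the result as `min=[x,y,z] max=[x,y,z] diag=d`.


min=[-19.700,-32.500,-14.300] max=[30.700,17.900,4.200] diag=73.638

A = translate([5.5, -7.3, -14.3]) cylinder(h=13.8, r=18.5) → bbox [-13,-25.8,-14.3] .. [24,11.2,-0.5]
B = cylinder(h=4.7, r=6.7) → bbox [-6.7,-6.7,0] .. [6.7,6.7,4.7]
lo = A.lo+B.lo = [-13-6.7, -25.8-6.7, -14.3+0] = [-19.700,-32.500,-14.300]
hi = A.hi+B.hi = [24+6.7, 11.2+6.7, -0.5+4.7] = [30.700,17.900,4.200]
diag = √(50.4²+50.4²+18.5²) = √5422.57 = 73.638


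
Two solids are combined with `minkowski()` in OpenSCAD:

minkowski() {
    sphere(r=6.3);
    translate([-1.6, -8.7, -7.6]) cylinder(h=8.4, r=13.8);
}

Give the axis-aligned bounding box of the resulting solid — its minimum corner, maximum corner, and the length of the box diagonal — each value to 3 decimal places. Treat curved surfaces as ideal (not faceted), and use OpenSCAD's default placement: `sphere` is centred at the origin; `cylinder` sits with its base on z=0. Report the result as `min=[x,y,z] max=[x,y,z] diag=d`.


A = translate([-1.6, -8.7, -7.6]) cylinder(h=8.4, r=13.8) → bbox [-15.4,-22.5,-7.6] .. [12.2,5.1,0.8]
B = sphere(r=6.3) → bbox [-6.3,-6.3,-6.3] .. [6.3,6.3,6.3]
lo = A.lo+B.lo = [-15.4-6.3, -22.5-6.3, -7.6-6.3] = [-21.700,-28.800,-13.900]
hi = A.hi+B.hi = [12.2+6.3, 5.1+6.3, 0.8+6.3] = [18.500,11.400,7.100]
diag = √(40.2²+40.2²+21²) = √3673.08 = 60.606

min=[-21.700,-28.800,-13.900] max=[18.500,11.400,7.100] diag=60.606


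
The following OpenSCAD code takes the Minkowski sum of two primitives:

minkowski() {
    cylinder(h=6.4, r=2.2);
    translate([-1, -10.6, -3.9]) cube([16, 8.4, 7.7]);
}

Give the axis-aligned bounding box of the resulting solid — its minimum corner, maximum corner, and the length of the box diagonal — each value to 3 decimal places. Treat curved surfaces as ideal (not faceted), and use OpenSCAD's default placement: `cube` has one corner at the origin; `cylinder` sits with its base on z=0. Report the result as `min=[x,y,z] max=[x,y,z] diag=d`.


min=[-3.200,-12.800,-3.900] max=[17.200,0.000,10.200] diag=27.907

A = translate([-1, -10.6, -3.9]) cube([16, 8.4, 7.7]) → bbox [-1,-10.6,-3.9] .. [15,-2.2,3.8]
B = cylinder(h=6.4, r=2.2) → bbox [-2.2,-2.2,0] .. [2.2,2.2,6.4]
lo = A.lo+B.lo = [-1-2.2, -10.6-2.2, -3.9+0] = [-3.200,-12.800,-3.900]
hi = A.hi+B.hi = [15+2.2, -2.2+2.2, 3.8+6.4] = [17.200,0.000,10.200]
diag = √(20.4²+12.8²+14.1²) = √778.81 = 27.907


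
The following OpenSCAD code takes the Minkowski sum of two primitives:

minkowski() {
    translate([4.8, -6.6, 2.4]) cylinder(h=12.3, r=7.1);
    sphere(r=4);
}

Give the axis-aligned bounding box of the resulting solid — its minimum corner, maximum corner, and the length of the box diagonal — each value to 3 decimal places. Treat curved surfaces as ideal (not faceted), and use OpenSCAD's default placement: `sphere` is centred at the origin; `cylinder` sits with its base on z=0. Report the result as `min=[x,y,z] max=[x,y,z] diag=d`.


A = translate([4.8, -6.6, 2.4]) cylinder(h=12.3, r=7.1) → bbox [-2.3,-13.7,2.4] .. [11.9,0.5,14.7]
B = sphere(r=4) → bbox [-4,-4,-4] .. [4,4,4]
lo = A.lo+B.lo = [-2.3-4, -13.7-4, 2.4-4] = [-6.300,-17.700,-1.600]
hi = A.hi+B.hi = [11.9+4, 0.5+4, 14.7+4] = [15.900,4.500,18.700]
diag = √(22.2²+22.2²+20.3²) = √1397.77 = 37.387

min=[-6.300,-17.700,-1.600] max=[15.900,4.500,18.700] diag=37.387


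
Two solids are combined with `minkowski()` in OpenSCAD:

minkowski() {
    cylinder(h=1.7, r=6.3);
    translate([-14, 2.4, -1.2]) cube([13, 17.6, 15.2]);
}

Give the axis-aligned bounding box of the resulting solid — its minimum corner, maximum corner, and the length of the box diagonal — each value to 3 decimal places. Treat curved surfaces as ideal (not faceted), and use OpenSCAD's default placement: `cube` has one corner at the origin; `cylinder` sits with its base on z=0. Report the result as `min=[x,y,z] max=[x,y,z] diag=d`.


A = translate([-14, 2.4, -1.2]) cube([13, 17.6, 15.2]) → bbox [-14,2.4,-1.2] .. [-1,20,14]
B = cylinder(h=1.7, r=6.3) → bbox [-6.3,-6.3,0] .. [6.3,6.3,1.7]
lo = A.lo+B.lo = [-14-6.3, 2.4-6.3, -1.2+0] = [-20.300,-3.900,-1.200]
hi = A.hi+B.hi = [-1+6.3, 20+6.3, 14+1.7] = [5.300,26.300,15.700]
diag = √(25.6²+30.2²+16.9²) = √1853.01 = 43.047

min=[-20.300,-3.900,-1.200] max=[5.300,26.300,15.700] diag=43.047
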